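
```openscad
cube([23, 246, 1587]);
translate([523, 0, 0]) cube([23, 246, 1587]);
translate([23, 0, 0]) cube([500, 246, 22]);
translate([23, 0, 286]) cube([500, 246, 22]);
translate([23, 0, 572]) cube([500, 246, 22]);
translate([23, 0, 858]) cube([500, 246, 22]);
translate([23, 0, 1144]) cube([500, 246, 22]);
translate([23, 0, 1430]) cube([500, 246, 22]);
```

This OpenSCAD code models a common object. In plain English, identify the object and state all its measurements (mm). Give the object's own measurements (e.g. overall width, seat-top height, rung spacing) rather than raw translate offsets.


An open bookshelf. Two side panels, each 23 mm thick, 246 mm deep and 1587 mm tall, stand 546 mm apart (outside-to-outside). Between them sit 6 shelves, each 22 mm thick and 246 mm deep, spanning the full gap between the sides. The bottom shelf rests on the floor (its underside at z = 0) and the clear gap between one shelf's top and the next shelf's underside is 264 mm.


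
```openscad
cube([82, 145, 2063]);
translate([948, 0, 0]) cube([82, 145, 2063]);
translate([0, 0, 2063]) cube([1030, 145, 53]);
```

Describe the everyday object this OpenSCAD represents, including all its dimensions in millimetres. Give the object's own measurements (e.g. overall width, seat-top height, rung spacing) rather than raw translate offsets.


A door frame. The clear opening is 866 mm wide and 2063 mm high. Two 82 mm wide jambs, 145 mm deep, stand either side of the opening from the floor to the top of the opening. A 53 mm thick head sits across the top of both jambs, spanning the full outside width of the frame.


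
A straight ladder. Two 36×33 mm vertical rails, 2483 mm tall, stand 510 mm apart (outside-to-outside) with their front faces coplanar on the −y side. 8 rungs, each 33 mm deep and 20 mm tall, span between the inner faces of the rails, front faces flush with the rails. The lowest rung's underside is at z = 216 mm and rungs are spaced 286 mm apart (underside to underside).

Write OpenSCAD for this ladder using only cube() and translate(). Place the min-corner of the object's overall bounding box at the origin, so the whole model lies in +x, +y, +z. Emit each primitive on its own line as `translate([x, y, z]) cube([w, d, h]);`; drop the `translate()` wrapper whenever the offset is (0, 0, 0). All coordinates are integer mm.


cube([36, 33, 2483]);
translate([474, 0, 0]) cube([36, 33, 2483]);
translate([36, 0, 216]) cube([438, 33, 20]);
translate([36, 0, 502]) cube([438, 33, 20]);
translate([36, 0, 788]) cube([438, 33, 20]);
translate([36, 0, 1074]) cube([438, 33, 20]);
translate([36, 0, 1360]) cube([438, 33, 20]);
translate([36, 0, 1646]) cube([438, 33, 20]);
translate([36, 0, 1932]) cube([438, 33, 20]);
translate([36, 0, 2218]) cube([438, 33, 20]);


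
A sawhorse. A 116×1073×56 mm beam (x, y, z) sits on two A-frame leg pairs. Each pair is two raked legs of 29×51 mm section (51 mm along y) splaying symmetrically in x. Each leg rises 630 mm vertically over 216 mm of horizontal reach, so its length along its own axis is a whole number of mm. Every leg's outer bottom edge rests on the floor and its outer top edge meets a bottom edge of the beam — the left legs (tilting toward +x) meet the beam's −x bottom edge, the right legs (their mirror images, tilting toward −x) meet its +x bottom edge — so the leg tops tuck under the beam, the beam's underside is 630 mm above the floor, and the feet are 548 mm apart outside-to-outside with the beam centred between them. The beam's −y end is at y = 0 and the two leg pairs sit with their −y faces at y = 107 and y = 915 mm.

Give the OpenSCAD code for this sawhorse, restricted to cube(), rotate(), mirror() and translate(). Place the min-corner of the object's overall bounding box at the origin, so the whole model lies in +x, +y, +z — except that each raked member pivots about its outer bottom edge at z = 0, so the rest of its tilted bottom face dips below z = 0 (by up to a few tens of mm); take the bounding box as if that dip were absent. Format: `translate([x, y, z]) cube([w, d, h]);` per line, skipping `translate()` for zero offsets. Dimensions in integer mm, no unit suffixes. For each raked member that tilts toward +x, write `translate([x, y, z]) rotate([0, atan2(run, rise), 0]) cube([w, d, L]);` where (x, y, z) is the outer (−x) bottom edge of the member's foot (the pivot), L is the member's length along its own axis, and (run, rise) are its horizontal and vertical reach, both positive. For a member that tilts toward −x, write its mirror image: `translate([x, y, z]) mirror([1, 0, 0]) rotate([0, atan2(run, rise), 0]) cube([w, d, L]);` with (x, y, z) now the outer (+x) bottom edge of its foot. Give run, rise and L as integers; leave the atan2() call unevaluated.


translate([216, 0, 630]) cube([116, 1073, 56]);
translate([0, 107, 0]) rotate([0, atan2(216, 630), 0]) cube([29, 51, 666]);
translate([548, 107, 0]) mirror([1, 0, 0]) rotate([0, atan2(216, 630), 0]) cube([29, 51, 666]);
translate([0, 915, 0]) rotate([0, atan2(216, 630), 0]) cube([29, 51, 666]);
translate([548, 915, 0]) mirror([1, 0, 0]) rotate([0, atan2(216, 630), 0]) cube([29, 51, 666]);


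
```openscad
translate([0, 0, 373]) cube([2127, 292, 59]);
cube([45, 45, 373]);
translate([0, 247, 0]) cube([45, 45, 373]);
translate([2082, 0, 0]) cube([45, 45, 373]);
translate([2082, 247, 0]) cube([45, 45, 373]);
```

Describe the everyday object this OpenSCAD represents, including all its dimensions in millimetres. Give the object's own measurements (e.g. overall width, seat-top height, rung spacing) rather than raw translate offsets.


A bench: a 2127×292 mm seat slab, 59 mm thick, top at z = 432 mm, on four 45×45 mm square legs flush with the seat corners and standing on z = 0.


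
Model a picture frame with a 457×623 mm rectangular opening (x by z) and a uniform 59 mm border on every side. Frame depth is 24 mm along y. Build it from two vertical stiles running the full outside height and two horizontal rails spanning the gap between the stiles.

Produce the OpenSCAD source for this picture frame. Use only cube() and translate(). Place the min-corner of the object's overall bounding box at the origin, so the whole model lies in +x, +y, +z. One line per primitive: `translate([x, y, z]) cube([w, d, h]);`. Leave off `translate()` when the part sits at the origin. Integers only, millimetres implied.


cube([59, 24, 741]);
translate([516, 0, 0]) cube([59, 24, 741]);
translate([59, 0, 0]) cube([457, 24, 59]);
translate([59, 0, 682]) cube([457, 24, 59]);


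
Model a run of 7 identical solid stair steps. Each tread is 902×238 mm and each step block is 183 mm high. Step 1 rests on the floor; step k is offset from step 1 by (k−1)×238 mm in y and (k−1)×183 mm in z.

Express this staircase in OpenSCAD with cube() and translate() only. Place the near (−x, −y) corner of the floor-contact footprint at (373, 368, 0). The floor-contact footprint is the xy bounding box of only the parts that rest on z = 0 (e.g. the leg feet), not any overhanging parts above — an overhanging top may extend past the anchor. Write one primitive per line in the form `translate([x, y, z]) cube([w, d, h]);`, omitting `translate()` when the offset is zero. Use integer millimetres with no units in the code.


translate([373, 368, 0]) cube([902, 238, 183]);
translate([373, 606, 183]) cube([902, 238, 183]);
translate([373, 844, 366]) cube([902, 238, 183]);
translate([373, 1082, 549]) cube([902, 238, 183]);
translate([373, 1320, 732]) cube([902, 238, 183]);
translate([373, 1558, 915]) cube([902, 238, 183]);
translate([373, 1796, 1098]) cube([902, 238, 183]);


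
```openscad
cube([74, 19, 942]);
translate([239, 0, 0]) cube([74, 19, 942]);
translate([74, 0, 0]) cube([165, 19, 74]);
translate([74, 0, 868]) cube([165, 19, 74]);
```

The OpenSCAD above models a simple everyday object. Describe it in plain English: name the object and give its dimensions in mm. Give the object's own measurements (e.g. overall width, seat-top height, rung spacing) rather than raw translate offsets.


A rectangular picture frame lying in the x–z plane (depth along y). The opening is 165 mm wide (x) by 794 mm tall (z), surrounded by a border 74 mm wide on all four sides. The frame is 19 mm deep and is made of two full-height vertical stiles with two horizontal rails fitted between them.


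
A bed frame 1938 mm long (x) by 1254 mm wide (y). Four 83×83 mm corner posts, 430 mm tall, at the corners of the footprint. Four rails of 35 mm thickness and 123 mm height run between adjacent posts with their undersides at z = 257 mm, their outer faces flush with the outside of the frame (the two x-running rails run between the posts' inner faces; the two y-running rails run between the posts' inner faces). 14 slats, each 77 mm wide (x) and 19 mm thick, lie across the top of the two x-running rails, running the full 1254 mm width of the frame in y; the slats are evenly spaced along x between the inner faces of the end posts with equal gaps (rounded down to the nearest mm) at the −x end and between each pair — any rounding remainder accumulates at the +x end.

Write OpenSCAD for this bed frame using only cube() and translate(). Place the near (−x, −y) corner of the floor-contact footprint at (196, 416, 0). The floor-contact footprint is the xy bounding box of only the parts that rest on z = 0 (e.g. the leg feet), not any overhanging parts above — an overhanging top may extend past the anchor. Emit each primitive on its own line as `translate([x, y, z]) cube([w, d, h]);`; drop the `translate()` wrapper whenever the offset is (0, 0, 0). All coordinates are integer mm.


translate([196, 416, 0]) cube([83, 83, 430]);
translate([196, 1587, 0]) cube([83, 83, 430]);
translate([2051, 416, 0]) cube([83, 83, 430]);
translate([2051, 1587, 0]) cube([83, 83, 430]);
translate([279, 416, 257]) cube([1772, 35, 123]);
translate([279, 1635, 257]) cube([1772, 35, 123]);
translate([196, 499, 257]) cube([35, 1088, 123]);
translate([2099, 499, 257]) cube([35, 1088, 123]);
translate([325, 416, 380]) cube([77, 1254, 19]);
translate([448, 416, 380]) cube([77, 1254, 19]);
translate([571, 416, 380]) cube([77, 1254, 19]);
translate([694, 416, 380]) cube([77, 1254, 19]);
translate([817, 416, 380]) cube([77, 1254, 19]);
translate([940, 416, 380]) cube([77, 1254, 19]);
translate([1063, 416, 380]) cube([77, 1254, 19]);
translate([1186, 416, 380]) cube([77, 1254, 19]);
translate([1309, 416, 380]) cube([77, 1254, 19]);
translate([1432, 416, 380]) cube([77, 1254, 19]);
translate([1555, 416, 380]) cube([77, 1254, 19]);
translate([1678, 416, 380]) cube([77, 1254, 19]);
translate([1801, 416, 380]) cube([77, 1254, 19]);
translate([1924, 416, 380]) cube([77, 1254, 19]);


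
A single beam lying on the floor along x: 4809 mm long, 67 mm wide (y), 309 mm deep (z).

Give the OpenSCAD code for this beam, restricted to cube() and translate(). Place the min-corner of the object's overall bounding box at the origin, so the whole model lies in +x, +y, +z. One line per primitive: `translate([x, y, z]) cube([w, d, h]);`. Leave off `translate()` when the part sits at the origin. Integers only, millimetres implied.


cube([4809, 67, 309]);


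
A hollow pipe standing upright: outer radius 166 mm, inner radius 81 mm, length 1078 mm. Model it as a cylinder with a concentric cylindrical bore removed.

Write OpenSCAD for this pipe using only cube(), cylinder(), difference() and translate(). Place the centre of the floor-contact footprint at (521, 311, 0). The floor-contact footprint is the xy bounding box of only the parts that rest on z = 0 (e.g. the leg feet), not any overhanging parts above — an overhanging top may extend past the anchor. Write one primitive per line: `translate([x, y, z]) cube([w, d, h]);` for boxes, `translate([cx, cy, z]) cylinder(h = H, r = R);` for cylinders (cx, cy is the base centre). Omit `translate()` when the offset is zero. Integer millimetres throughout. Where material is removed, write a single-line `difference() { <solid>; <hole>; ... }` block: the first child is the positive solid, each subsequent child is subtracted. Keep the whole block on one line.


difference() { translate([521, 311, 0]) cylinder(h = 1078, r = 166); translate([521, 311, 0]) cylinder(h = 1078, r = 81); }


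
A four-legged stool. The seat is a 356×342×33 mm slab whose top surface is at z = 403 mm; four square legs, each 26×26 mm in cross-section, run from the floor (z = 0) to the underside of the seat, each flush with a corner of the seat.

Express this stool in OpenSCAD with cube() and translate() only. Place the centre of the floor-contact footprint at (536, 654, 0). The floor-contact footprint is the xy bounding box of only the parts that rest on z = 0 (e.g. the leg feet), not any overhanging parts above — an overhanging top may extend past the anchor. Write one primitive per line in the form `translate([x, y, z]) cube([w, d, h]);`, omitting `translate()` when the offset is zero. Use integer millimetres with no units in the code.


translate([358, 483, 370]) cube([356, 342, 33]);
translate([358, 483, 0]) cube([26, 26, 370]);
translate([688, 483, 0]) cube([26, 26, 370]);
translate([358, 799, 0]) cube([26, 26, 370]);
translate([688, 799, 0]) cube([26, 26, 370]);


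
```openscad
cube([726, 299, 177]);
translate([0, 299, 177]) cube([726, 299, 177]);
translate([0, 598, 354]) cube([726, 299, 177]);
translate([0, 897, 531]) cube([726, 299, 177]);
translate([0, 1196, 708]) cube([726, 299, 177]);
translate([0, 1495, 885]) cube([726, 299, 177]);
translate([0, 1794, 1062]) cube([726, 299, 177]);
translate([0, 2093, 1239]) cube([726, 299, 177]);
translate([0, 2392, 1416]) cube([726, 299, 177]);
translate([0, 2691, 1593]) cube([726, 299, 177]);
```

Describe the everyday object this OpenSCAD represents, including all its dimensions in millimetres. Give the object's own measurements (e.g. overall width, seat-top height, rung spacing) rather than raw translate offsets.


A straight staircase of 10 solid steps. Each step is 726 mm wide (x), 299 mm deep (y, the going) and 177 mm tall (the rise). The first step rests on the floor; each subsequent step sits one going further in +y and one rise higher in +z, directly behind and above the previous step with no overlap.


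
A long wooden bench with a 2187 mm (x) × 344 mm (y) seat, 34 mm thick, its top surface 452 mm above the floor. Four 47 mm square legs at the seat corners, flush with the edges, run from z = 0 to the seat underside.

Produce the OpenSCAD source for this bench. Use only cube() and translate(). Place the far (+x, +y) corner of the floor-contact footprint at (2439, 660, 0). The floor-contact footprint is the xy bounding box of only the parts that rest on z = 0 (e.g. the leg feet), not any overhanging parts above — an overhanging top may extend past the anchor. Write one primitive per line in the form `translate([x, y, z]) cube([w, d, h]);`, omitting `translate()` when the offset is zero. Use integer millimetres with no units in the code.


translate([252, 316, 418]) cube([2187, 344, 34]);
translate([252, 316, 0]) cube([47, 47, 418]);
translate([252, 613, 0]) cube([47, 47, 418]);
translate([2392, 316, 0]) cube([47, 47, 418]);
translate([2392, 613, 0]) cube([47, 47, 418]);


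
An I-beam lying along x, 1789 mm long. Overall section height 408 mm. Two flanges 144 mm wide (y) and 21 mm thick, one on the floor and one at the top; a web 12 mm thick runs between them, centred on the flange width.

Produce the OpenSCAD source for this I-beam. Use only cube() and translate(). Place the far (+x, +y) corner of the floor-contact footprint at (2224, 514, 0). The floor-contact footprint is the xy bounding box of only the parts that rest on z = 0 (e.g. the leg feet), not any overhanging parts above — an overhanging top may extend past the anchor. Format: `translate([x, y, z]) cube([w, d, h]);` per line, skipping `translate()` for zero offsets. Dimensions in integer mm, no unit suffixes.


translate([435, 370, 0]) cube([1789, 144, 21]);
translate([435, 436, 21]) cube([1789, 12, 366]);
translate([435, 370, 387]) cube([1789, 144, 21]);


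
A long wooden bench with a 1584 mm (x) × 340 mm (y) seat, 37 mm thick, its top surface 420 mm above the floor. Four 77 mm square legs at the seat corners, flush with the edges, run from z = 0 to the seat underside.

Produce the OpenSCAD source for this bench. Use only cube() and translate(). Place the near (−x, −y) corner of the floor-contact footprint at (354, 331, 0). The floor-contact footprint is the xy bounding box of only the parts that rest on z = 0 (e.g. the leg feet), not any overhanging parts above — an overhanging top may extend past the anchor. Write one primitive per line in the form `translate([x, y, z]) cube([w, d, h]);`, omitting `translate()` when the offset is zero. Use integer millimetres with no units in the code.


// leg_h = 420 − 37 = 383
translate([354, 331, 383]) cube([1584, 340, 37]);
translate([354, 331, 0]) cube([77, 77, 383]);
translate([354, 594, 0]) cube([77, 77, 383]);
translate([1861, 331, 0]) cube([77, 77, 383]);
translate([1861, 594, 0]) cube([77, 77, 383]);


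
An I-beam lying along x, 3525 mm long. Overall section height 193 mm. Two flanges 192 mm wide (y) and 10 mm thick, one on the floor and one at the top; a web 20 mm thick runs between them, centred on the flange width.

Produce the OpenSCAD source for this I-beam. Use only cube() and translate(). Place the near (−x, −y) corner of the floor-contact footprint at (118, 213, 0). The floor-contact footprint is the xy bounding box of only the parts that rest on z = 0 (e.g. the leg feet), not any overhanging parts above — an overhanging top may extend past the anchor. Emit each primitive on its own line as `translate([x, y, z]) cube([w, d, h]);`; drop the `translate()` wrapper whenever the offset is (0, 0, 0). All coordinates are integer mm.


translate([118, 213, 0]) cube([3525, 192, 10]);
translate([118, 299, 10]) cube([3525, 20, 173]);
translate([118, 213, 183]) cube([3525, 192, 10]);


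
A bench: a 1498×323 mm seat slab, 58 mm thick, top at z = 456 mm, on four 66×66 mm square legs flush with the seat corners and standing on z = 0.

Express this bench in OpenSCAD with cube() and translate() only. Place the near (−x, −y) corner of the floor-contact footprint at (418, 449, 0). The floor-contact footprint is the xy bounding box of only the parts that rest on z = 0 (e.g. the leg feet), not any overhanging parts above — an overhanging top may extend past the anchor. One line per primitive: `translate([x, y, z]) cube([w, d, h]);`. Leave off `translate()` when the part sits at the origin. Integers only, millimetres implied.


translate([418, 449, 398]) cube([1498, 323, 58]);
translate([418, 449, 0]) cube([66, 66, 398]);
translate([418, 706, 0]) cube([66, 66, 398]);
translate([1850, 449, 0]) cube([66, 66, 398]);
translate([1850, 706, 0]) cube([66, 66, 398]);


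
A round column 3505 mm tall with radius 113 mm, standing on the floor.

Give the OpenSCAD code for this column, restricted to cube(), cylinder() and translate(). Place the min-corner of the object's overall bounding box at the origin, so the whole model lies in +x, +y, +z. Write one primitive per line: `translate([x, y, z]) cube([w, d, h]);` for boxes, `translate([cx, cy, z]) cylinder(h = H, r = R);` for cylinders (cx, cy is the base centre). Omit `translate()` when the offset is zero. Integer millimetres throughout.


translate([113, 113, 0]) cylinder(h = 3505, r = 113);


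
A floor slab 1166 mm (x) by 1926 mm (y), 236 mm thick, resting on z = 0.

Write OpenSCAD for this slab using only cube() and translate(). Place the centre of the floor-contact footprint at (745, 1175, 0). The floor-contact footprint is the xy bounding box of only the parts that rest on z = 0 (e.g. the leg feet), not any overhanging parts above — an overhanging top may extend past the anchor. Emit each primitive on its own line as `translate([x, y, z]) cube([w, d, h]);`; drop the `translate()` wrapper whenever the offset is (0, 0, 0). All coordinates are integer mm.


translate([162, 212, 0]) cube([1166, 1926, 236]);


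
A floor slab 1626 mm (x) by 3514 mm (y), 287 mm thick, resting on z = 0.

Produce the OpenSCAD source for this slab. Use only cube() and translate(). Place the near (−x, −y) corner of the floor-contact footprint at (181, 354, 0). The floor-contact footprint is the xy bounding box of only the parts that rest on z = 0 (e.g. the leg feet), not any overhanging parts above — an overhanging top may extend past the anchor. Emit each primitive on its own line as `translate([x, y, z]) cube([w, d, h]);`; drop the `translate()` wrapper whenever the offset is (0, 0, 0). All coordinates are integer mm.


translate([181, 354, 0]) cube([1626, 3514, 287]);


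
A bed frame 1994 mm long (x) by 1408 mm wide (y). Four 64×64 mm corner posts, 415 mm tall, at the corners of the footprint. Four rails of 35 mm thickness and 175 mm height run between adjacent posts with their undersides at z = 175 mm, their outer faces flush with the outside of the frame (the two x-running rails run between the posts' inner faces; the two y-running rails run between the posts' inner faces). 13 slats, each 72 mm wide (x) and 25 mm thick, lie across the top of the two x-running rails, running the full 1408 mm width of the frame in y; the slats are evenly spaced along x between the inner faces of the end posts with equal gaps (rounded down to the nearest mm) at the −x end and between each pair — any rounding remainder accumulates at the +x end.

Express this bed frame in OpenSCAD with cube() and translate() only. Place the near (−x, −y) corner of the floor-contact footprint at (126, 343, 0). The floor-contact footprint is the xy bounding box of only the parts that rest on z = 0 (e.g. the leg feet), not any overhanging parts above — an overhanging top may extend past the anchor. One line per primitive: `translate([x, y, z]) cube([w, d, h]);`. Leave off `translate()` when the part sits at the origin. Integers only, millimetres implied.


translate([126, 343, 0]) cube([64, 64, 415]);
translate([126, 1687, 0]) cube([64, 64, 415]);
translate([2056, 343, 0]) cube([64, 64, 415]);
translate([2056, 1687, 0]) cube([64, 64, 415]);
translate([190, 343, 175]) cube([1866, 35, 175]);
translate([190, 1716, 175]) cube([1866, 35, 175]);
translate([126, 407, 175]) cube([35, 1280, 175]);
translate([2085, 407, 175]) cube([35, 1280, 175]);
translate([256, 343, 350]) cube([72, 1408, 25]);
translate([394, 343, 350]) cube([72, 1408, 25]);
translate([532, 343, 350]) cube([72, 1408, 25]);
translate([670, 343, 350]) cube([72, 1408, 25]);
translate([808, 343, 350]) cube([72, 1408, 25]);
translate([946, 343, 350]) cube([72, 1408, 25]);
translate([1084, 343, 350]) cube([72, 1408, 25]);
translate([1222, 343, 350]) cube([72, 1408, 25]);
translate([1360, 343, 350]) cube([72, 1408, 25]);
translate([1498, 343, 350]) cube([72, 1408, 25]);
translate([1636, 343, 350]) cube([72, 1408, 25]);
translate([1774, 343, 350]) cube([72, 1408, 25]);
translate([1912, 343, 350]) cube([72, 1408, 25]);


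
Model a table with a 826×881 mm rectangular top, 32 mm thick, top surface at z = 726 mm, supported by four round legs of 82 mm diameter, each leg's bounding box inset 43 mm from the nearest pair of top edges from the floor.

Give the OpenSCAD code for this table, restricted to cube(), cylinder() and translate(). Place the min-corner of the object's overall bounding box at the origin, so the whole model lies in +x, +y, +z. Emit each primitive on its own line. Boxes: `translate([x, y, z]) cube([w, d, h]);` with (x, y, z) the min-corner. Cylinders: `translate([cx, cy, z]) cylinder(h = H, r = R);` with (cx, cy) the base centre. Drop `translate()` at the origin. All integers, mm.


translate([0, 0, 694]) cube([826, 881, 32]);
translate([84, 84, 0]) cylinder(h = 694, r = 41);
translate([742, 84, 0]) cylinder(h = 694, r = 41);
translate([84, 797, 0]) cylinder(h = 694, r = 41);
translate([742, 797, 0]) cylinder(h = 694, r = 41);


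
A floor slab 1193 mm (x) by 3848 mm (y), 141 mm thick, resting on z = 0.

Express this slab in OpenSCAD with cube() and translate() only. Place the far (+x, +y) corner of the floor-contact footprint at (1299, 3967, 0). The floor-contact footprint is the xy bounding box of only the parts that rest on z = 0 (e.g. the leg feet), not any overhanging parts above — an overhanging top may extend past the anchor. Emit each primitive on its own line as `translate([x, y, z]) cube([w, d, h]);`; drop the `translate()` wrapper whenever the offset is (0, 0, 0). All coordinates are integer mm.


translate([106, 119, 0]) cube([1193, 3848, 141]);


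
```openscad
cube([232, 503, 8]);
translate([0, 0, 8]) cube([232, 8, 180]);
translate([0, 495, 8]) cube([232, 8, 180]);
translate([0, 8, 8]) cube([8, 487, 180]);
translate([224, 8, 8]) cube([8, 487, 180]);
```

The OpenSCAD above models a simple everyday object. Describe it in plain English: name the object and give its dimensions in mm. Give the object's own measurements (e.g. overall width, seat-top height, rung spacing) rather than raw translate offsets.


An open-topped rectangular box: outside dimensions 232×503×188 mm, with a uniform wall and base thickness of 8 mm. The base is a full 232×503 slab on the floor; four walls sit on top of the base. The front and back walls (the −y and +y sides) span the full width; the two side walls fit between them.


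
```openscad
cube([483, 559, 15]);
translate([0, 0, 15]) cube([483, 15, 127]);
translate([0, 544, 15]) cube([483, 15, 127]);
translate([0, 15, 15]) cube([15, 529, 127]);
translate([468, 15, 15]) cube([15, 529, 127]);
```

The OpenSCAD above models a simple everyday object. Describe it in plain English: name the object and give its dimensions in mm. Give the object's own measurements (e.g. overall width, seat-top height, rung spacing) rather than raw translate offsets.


An open-topped rectangular box: outside dimensions 483×559×142 mm, with a uniform wall and base thickness of 15 mm. The base is a full 483×559 slab on the floor; four walls sit on top of the base. The front and back walls (the −y and +y sides) span the full width; the two side walls fit between them.


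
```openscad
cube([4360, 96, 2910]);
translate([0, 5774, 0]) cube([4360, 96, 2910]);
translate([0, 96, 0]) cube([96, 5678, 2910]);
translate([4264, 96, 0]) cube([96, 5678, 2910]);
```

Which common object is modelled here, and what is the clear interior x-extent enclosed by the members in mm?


A house (or room) frame. The interior width is 4168 mm.

Four 2910 mm walls enclosing a rectangle with no floor or roof — a room or house frame. Outside width is 4360 mm and wall thickness is 96 mm, so the interior width is 4360 − 2 × 96 = 4168 mm.


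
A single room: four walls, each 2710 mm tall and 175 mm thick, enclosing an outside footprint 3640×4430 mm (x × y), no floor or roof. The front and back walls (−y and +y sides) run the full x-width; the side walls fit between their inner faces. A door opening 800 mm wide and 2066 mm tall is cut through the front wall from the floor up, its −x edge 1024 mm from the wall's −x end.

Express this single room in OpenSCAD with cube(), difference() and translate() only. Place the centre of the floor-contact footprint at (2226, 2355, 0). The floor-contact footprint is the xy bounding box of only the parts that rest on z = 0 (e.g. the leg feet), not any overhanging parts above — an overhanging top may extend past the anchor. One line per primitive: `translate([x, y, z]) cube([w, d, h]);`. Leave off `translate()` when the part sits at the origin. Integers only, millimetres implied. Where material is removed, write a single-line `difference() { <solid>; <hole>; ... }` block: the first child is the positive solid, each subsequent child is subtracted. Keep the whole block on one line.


difference() { translate([406, 140, 0]) cube([3640, 175, 2710]); translate([1430, 140, 0]) cube([800, 175, 2066]); }
translate([406, 4395, 0]) cube([3640, 175, 2710]);
translate([406, 315, 0]) cube([175, 4080, 2710]);
translate([3871, 315, 0]) cube([175, 4080, 2710]);


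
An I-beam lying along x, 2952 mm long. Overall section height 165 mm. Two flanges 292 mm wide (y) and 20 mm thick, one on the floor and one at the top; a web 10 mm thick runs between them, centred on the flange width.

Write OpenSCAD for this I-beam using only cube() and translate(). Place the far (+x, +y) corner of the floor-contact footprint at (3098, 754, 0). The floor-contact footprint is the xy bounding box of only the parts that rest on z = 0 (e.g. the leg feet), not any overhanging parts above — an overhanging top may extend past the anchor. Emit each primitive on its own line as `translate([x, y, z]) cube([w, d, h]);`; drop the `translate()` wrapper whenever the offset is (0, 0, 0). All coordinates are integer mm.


translate([146, 462, 0]) cube([2952, 292, 20]);
translate([146, 603, 20]) cube([2952, 10, 125]);
translate([146, 462, 145]) cube([2952, 292, 20]);


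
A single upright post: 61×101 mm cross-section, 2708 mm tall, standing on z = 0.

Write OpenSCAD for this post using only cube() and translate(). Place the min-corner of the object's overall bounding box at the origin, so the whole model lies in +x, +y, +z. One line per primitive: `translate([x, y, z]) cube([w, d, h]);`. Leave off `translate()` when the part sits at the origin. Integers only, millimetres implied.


cube([61, 101, 2708]);


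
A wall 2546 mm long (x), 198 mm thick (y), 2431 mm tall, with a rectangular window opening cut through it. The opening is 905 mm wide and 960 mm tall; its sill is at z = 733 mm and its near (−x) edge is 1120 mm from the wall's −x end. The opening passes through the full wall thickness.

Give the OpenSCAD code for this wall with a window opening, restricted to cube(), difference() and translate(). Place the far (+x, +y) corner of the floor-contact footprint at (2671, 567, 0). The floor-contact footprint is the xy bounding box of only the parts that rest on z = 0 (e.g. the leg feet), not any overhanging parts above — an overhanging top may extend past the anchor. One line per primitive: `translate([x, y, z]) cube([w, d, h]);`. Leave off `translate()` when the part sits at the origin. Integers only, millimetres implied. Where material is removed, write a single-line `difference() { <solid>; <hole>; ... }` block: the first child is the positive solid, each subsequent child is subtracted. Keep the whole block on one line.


difference() { translate([125, 369, 0]) cube([2546, 198, 2431]); translate([1245, 369, 733]) cube([905, 198, 960]); }


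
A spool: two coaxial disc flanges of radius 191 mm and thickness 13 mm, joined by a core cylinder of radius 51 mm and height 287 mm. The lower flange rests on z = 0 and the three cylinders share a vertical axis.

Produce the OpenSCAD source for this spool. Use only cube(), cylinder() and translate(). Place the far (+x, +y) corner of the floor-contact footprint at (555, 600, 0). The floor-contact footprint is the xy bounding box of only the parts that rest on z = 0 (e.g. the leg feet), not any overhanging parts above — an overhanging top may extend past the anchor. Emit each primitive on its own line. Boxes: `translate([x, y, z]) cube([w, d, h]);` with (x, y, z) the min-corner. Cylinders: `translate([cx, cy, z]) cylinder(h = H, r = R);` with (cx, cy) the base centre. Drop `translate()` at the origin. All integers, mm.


translate([364, 409, 0]) cylinder(h = 13, r = 191);
translate([364, 409, 13]) cylinder(h = 287, r = 51);
translate([364, 409, 300]) cylinder(h = 13, r = 191);


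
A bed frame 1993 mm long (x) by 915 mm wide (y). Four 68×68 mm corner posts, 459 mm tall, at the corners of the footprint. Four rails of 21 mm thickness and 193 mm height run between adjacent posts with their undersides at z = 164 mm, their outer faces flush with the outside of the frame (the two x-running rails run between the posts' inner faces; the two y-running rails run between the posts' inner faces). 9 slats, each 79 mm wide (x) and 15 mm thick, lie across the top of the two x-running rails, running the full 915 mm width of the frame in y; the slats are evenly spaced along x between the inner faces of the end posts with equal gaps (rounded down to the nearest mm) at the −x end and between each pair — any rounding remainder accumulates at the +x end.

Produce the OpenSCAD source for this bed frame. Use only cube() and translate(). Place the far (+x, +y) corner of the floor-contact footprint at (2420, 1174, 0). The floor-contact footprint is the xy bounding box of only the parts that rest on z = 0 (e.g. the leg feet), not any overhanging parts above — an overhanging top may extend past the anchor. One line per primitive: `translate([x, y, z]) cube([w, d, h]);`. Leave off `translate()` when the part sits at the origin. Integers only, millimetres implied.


// slat z = rail_z + rail_h = 164 + 193 = 357
// slat gap = ⌊(1857 − 9·79) / 10⌋ = 114
translate([427, 259, 0]) cube([68, 68, 459]);
translate([427, 1106, 0]) cube([68, 68, 459]);
translate([2352, 259, 0]) cube([68, 68, 459]);
translate([2352, 1106, 0]) cube([68, 68, 459]);
translate([495, 259, 164]) cube([1857, 21, 193]);
translate([495, 1153, 164]) cube([1857, 21, 193]);
translate([427, 327, 164]) cube([21, 779, 193]);
translate([2399, 327, 164]) cube([21, 779, 193]);
translate([609, 259, 357]) cube([79, 915, 15]);
translate([802, 259, 357]) cube([79, 915, 15]);
translate([995, 259, 357]) cube([79, 915, 15]);
translate([1188, 259, 357]) cube([79, 915, 15]);
translate([1381, 259, 357]) cube([79, 915, 15]);
translate([1574, 259, 357]) cube([79, 915, 15]);
translate([1767, 259, 357]) cube([79, 915, 15]);
translate([1960, 259, 357]) cube([79, 915, 15]);
translate([2153, 259, 357]) cube([79, 915, 15]);


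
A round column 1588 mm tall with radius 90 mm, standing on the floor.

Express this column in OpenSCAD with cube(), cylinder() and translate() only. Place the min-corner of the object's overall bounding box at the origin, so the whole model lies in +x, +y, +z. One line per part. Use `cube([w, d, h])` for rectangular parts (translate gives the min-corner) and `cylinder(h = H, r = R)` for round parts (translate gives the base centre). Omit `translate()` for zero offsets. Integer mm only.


translate([90, 90, 0]) cylinder(h = 1588, r = 90);


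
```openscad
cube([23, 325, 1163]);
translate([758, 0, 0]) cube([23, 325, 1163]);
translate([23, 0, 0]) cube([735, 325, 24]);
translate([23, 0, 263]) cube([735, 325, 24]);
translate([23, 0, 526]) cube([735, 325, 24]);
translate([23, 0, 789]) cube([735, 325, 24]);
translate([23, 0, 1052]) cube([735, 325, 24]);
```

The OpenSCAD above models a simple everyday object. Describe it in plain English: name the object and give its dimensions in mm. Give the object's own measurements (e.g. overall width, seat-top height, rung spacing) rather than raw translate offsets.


An open bookshelf. Two side panels, each 23 mm thick, 325 mm deep and 1163 mm tall, stand 781 mm apart (outside-to-outside). Between them sit 5 shelves, each 24 mm thick and 325 mm deep, spanning the full gap between the sides. The bottom shelf rests on the floor (its underside at z = 0) and the clear gap between one shelf's top and the next shelf's underside is 239 mm.


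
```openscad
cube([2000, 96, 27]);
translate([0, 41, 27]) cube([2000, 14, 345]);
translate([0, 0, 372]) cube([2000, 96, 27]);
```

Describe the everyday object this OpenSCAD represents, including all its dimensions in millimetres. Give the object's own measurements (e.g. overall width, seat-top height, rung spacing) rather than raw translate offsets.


An I-beam lying along x, 2000 mm long. Overall section height 399 mm. Two flanges 96 mm wide (y) and 27 mm thick, one on the floor and one at the top; a web 14 mm thick runs between them, centred on the flange width.


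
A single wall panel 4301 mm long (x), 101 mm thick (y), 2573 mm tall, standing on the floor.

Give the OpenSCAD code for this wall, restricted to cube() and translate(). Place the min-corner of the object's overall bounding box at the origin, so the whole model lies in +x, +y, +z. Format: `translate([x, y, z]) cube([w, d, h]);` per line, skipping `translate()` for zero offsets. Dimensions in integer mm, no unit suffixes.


cube([4301, 101, 2573]);


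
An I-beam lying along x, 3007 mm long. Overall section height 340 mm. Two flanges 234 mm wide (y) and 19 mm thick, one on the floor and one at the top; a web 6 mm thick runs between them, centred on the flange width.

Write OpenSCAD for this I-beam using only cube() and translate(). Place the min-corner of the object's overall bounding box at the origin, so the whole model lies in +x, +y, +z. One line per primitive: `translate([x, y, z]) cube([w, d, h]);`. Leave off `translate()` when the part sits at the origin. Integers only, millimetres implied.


cube([3007, 234, 19]);
translate([0, 114, 19]) cube([3007, 6, 302]);
translate([0, 0, 321]) cube([3007, 234, 19]);


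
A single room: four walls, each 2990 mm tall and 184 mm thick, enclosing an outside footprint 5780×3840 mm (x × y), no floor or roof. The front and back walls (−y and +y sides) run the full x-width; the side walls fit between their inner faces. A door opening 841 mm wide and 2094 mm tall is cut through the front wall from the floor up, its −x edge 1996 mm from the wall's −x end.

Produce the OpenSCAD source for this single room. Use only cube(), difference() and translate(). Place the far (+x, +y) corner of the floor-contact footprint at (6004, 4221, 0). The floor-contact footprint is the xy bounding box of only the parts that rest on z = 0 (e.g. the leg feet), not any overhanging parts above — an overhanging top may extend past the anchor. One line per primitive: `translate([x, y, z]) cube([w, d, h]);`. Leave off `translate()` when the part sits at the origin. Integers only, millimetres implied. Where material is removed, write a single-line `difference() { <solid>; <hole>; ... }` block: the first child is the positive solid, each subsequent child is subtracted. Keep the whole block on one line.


difference() { translate([224, 381, 0]) cube([5780, 184, 2990]); translate([2220, 381, 0]) cube([841, 184, 2094]); }
translate([224, 4037, 0]) cube([5780, 184, 2990]);
translate([224, 565, 0]) cube([184, 3472, 2990]);
translate([5820, 565, 0]) cube([184, 3472, 2990]);


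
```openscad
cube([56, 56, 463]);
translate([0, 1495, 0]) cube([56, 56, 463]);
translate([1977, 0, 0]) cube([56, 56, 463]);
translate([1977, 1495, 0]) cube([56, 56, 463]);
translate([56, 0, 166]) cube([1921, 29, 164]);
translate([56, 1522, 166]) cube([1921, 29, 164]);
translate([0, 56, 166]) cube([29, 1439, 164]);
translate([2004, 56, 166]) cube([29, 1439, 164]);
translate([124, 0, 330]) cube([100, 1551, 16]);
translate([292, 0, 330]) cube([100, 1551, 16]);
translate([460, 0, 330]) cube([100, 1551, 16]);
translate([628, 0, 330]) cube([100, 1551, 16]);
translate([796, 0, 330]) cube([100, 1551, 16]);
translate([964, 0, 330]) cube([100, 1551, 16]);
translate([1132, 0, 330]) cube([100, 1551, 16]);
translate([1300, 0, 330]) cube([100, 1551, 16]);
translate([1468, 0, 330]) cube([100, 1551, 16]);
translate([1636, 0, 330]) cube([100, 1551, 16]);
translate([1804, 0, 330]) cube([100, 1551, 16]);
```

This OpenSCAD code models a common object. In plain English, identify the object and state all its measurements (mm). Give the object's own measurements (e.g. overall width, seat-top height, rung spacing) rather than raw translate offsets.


A bed frame 2033 mm long (x) by 1551 mm wide (y). Four 56×56 mm corner posts, 463 mm tall, at the corners of the footprint. Four rails of 29 mm thickness and 164 mm height run between adjacent posts with their undersides at z = 166 mm, their outer faces flush with the outside of the frame (the two x-running rails run between the posts' inner faces; the two y-running rails run between the posts' inner faces). 11 slats, each 100 mm wide (x) and 16 mm thick, lie across the top of the two x-running rails, running the full 1551 mm width of the frame in y; along x they sit between the end posts with a 68 mm gap after the −x posts and between neighbouring slats, leaving 73 mm before the +x posts.
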